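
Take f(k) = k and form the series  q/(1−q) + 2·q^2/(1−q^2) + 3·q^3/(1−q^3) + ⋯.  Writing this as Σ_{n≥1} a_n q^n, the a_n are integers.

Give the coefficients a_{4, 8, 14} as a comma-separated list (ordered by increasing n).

7, 15, 24

[q^4] f(4)=4,f(2)=2,f(1)=1 ⇒ 7
q^8  k|8↦f(k): 8:8 4:4 2:2 1:1  a_8=15
d|14:{1,2,7,14}  Σf=1+2+7+14=24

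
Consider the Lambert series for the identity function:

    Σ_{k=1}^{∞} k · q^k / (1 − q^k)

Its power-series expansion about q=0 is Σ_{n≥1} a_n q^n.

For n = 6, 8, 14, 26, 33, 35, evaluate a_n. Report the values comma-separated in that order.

q^6  k|6↦f(k): 6:6 3:3 2:2 1:1  a_6=12
n=8: 8·1 4·2 2·4 1·8  f→[8+4+2+1]=15
d|14:{1,2,7,14}  Σf=1+2+7+14=24
q^26  k|26↦f(k): 26:26 13:13 2:2 1:1  a_26=42
[q^33] f(1)=1,f(3)=3,f(11)=11,f(33)=33 ⇒ 48
q^35  k|35↦f(k): 1:1 5:5 7:7 35:35  a_35=48

12, 15, 24, 42, 48, 48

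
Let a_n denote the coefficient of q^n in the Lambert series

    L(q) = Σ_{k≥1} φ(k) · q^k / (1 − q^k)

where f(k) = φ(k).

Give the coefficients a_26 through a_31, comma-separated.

n=26: 1·26 2·13 13·2 26·1  φ→[1+1+12+12]=26
q^27  k|27↦φ(k): 27:18 9:6 3:2 1:1  a_27=27
n=28: 28·1 14·2 7·4 4·7 2·14 1·28  φ→[12+6+6+2+1+1]=28
q^29  k|29↦φ(k): 1:1 29:28  a_29=29
[q^30] φ(1)=1,φ(2)=1,φ(3)=2,φ(5)=4,φ(6)=2,φ(10)=4,φ(15)=8,φ(30)=8 ⇒ 30
d|31:{1,31}  Σφ=1+30=31

26, 27, 28, 29, 30, 31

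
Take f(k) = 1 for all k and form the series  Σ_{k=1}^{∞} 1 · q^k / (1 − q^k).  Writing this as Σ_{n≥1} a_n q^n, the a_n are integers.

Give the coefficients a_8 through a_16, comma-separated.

4, 3, 4, 2, 6, 2, 4, 4, 5

q^8  k|8↦f(k): 1:1 2:1 4:1 8:1  a_8=4
[q^9] f(9)=1,f(3)=1,f(1)=1 ⇒ 3
n=10: 1·10 2·5 5·2 10·1  f→[1+1+1+1]=4
q^11  k|11↦f(k): 1:1 11:1  a_11=2
[q^12] f(1)=1,f(2)=1,f(3)=1,f(4)=1,f(6)=1,f(12)=1 ⇒ 6
d|13:{13,1}  Σf=1+1=2
d|14:{1,2,7,14}  Σf=1+1+1+1=4
q^15  k|15↦f(k): 1:1 3:1 5:1 15:1  a_15=4
[q^16] f(1)=1,f(2)=1,f(4)=1,f(8)=1,f(16)=1 ⇒ 5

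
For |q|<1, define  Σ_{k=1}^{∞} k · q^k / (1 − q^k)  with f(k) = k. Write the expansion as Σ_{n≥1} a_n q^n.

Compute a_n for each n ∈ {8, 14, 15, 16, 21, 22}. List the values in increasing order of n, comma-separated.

15, 24, 24, 31, 32, 36

[q^8] f(1)=1,f(2)=2,f(4)=4,f(8)=8 ⇒ 15
[q^14] f(1)=1,f(2)=2,f(7)=7,f(14)=14 ⇒ 24
q^15  k|15↦f(k): 1:1 3:3 5:5 15:15  a_15=24
q^16  k|16↦f(k): 1:1 2:2 4:4 8:8 16:16  a_16=31
d|21:{21,7,3,1}  Σf=21+7+3+1=32
d|22:{22,11,2,1}  Σf=22+11+2+1=36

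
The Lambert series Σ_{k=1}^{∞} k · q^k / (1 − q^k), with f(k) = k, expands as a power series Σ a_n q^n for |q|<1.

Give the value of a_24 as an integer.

a_24 = 60

[q^24] f(1)=1,f(2)=2,f(3)=3,f(4)=4,f(6)=6,f(8)=8,f(12)=12,f(24)=24 ⇒ 60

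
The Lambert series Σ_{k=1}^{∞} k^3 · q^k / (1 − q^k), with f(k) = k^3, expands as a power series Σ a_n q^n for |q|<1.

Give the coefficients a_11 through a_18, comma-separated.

1332, 2044, 2198, 3096, 3528, 4681, 4914, 6813

n=11: 1·11 11·1  f→[1+1331]=1332
q^12  k|12↦f(k): 12:1728 6:216 4:64 3:27 2:8 1:1  a_12=2044
n=13: 13·1 1·13  f→[2197+1]=2198
d|14:{14,7,2,1}  Σf=2744+343+8+1=3096
[q^15] f(1)=1,f(3)=27,f(5)=125,f(15)=3375 ⇒ 3528
[q^16] f(1)=1,f(2)=8,f(4)=64,f(8)=512,f(16)=4096 ⇒ 4681
q^17  k|17↦f(k): 1:1 17:4913  a_17=4914
n=18: 1·18 2·9 3·6 6·3 9·2 18·1  f→[1+8+27+216+729+5832]=6813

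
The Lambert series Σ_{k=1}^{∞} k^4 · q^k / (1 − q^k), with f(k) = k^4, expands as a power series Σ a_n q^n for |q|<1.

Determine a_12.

a_12 = 22386

q^12  k|12↦f(k): 12:20736 6:1296 4:256 3:81 2:16 1:1  a_12=22386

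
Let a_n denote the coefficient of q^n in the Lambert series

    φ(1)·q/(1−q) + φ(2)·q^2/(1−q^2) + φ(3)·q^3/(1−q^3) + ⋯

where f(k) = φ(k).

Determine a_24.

d|24:{1,2,3,4,6,8,12,24}  Σφ=1+1+2+2+2+4+4+8=24

a_24 = 24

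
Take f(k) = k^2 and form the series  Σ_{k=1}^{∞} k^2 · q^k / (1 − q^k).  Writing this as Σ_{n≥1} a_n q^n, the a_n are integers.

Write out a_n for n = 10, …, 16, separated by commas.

130, 122, 210, 170, 250, 260, 341

[q^10] f(1)=1,f(2)=4,f(5)=25,f(10)=100 ⇒ 130
[q^11] f(11)=121,f(1)=1 ⇒ 122
n=12: 1·12 2·6 3·4 4·3 6·2 12·1  f→[1+4+9+16+36+144]=210
d|13:{13,1}  Σf=169+1=170
q^14  k|14↦f(k): 14:196 7:49 2:4 1:1  a_14=250
d|15:{1,3,5,15}  Σf=1+9+25+225=260
n=16: 16·1 8·2 4·4 2·8 1·16  f→[256+64+16+4+1]=341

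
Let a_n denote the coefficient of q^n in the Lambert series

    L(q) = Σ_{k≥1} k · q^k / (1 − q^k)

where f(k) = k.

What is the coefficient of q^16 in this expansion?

a_16 = 31

[q^16] f(1)=1,f(2)=2,f(4)=4,f(8)=8,f(16)=16 ⇒ 31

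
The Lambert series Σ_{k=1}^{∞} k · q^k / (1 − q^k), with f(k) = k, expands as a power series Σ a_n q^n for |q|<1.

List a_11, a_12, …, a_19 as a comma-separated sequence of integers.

12, 28, 14, 24, 24, 31, 18, 39, 20

n=11: 11·1 1·11  f→[11+1]=12
[q^12] f(12)=12,f(6)=6,f(4)=4,f(3)=3,f(2)=2,f(1)=1 ⇒ 28
[q^13] f(1)=1,f(13)=13 ⇒ 14
[q^14] f(14)=14,f(7)=7,f(2)=2,f(1)=1 ⇒ 24
d|15:{15,5,3,1}  Σf=15+5+3+1=24
q^16  k|16↦f(k): 1:1 2:2 4:4 8:8 16:16  a_16=31
q^17  k|17↦f(k): 1:1 17:17  a_17=18
d|18:{18,9,6,3,2,1}  Σf=18+9+6+3+2+1=39
q^19  k|19↦f(k): 19:19 1:1  a_19=20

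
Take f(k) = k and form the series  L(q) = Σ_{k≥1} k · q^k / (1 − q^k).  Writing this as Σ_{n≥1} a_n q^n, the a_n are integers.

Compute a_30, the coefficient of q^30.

[q^30] f(1)=1,f(2)=2,f(3)=3,f(5)=5,f(6)=6,f(10)=10,f(15)=15,f(30)=30 ⇒ 72

a_30 = 72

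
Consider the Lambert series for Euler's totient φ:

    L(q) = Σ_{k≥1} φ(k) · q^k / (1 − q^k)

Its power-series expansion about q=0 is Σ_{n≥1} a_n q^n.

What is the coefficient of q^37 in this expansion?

d|37:{1,37}  Σφ=1+36=37

a_37 = 37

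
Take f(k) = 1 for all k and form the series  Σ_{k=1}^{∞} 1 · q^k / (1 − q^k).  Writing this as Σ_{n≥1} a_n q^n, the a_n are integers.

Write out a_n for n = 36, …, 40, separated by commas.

9, 2, 4, 4, 8

q^36  k|36↦f(k): 1:1 2:1 3:1 4:1 6:1 9:1 12:1 18:1 36:1  a_36=9
[q^37] f(1)=1,f(37)=1 ⇒ 2
n=38: 1·38 2·19 19·2 38·1  f→[1+1+1+1]=4
q^39  k|39↦f(k): 39:1 13:1 3:1 1:1  a_39=4
d|40:{40,20,10,8,5,4,2,1}  Σf=1+1+1+1+1+1+1+1=8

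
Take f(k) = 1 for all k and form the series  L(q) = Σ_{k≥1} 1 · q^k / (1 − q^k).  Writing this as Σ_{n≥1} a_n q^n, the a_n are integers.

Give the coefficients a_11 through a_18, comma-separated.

q^11  k|11↦f(k): 11:1 1:1  a_11=2
d|12:{1,2,3,4,6,12}  Σf=1+1+1+1+1+1=6
d|13:{13,1}  Σf=1+1=2
[q^14] f(14)=1,f(7)=1,f(2)=1,f(1)=1 ⇒ 4
d|15:{1,3,5,15}  Σf=1+1+1+1=4
d|16:{16,8,4,2,1}  Σf=1+1+1+1+1=5
d|17:{1,17}  Σf=1+1=2
[q^18] f(1)=1,f(2)=1,f(3)=1,f(6)=1,f(9)=1,f(18)=1 ⇒ 6

2, 6, 2, 4, 4, 5, 2, 6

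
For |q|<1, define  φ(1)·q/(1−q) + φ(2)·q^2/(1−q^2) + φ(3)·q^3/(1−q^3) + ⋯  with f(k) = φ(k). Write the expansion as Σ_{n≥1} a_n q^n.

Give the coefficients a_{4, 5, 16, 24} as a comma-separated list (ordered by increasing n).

q^4  k|4↦φ(k): 4:2 2:1 1:1  a_4=4
n=5: 5·1 1·5  φ→[4+1]=5
[q^16] φ(1)=1,φ(2)=1,φ(4)=2,φ(8)=4,φ(16)=8 ⇒ 16
[q^24] φ(1)=1,φ(2)=1,φ(3)=2,φ(4)=2,φ(6)=2,φ(8)=4,φ(12)=4,φ(24)=8 ⇒ 24

4, 5, 16, 24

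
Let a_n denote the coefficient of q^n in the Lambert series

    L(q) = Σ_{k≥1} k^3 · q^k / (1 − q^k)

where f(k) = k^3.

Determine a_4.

q^4  k|4↦f(k): 4:64 2:8 1:1  a_4=73

a_4 = 73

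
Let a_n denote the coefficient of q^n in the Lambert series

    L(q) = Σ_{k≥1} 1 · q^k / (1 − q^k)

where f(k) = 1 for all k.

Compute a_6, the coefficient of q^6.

q^6  k|6↦f(k): 1:1 2:1 3:1 6:1  a_6=4

a_6 = 4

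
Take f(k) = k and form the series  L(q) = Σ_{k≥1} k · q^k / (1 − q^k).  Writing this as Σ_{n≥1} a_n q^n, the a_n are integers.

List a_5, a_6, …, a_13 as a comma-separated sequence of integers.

n=5: 5·1 1·5  f→[5+1]=6
n=6: 6·1 3·2 2·3 1·6  f→[6+3+2+1]=12
n=7: 1·7 7·1  f→[1+7]=8
d|8:{8,4,2,1}  Σf=8+4+2+1=15
n=9: 1·9 3·3 9·1  f→[1+3+9]=13
n=10: 1·10 2·5 5·2 10·1  f→[1+2+5+10]=18
q^11  k|11↦f(k): 1:1 11:11  a_11=12
[q^12] f(1)=1,f(2)=2,f(3)=3,f(4)=4,f(6)=6,f(12)=12 ⇒ 28
n=13: 13·1 1·13  f→[13+1]=14

6, 12, 8, 15, 13, 18, 12, 28, 14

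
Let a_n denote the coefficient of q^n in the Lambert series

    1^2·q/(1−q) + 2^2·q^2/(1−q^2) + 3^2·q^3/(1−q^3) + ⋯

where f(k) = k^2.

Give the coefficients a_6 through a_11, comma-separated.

50, 50, 85, 91, 130, 122

n=6: 6·1 3·2 2·3 1·6  f→[36+9+4+1]=50
d|7:{7,1}  Σf=49+1=50
n=8: 1·8 2·4 4·2 8·1  f→[1+4+16+64]=85
[q^9] f(1)=1,f(3)=9,f(9)=81 ⇒ 91
[q^10] f(1)=1,f(2)=4,f(5)=25,f(10)=100 ⇒ 130
q^11  k|11↦f(k): 1:1 11:121  a_11=122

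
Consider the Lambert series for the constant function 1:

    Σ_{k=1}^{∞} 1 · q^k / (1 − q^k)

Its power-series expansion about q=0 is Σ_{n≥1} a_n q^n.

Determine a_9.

a_9 = 3

[q^9] f(9)=1,f(3)=1,f(1)=1 ⇒ 3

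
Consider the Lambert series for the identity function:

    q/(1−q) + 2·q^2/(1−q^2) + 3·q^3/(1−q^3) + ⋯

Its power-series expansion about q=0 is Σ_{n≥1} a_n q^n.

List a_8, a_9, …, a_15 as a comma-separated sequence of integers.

15, 13, 18, 12, 28, 14, 24, 24

q^8  k|8↦f(k): 1:1 2:2 4:4 8:8  a_8=15
q^9  k|9↦f(k): 9:9 3:3 1:1  a_9=13
[q^10] f(10)=10,f(5)=5,f(2)=2,f(1)=1 ⇒ 18
n=11: 11·1 1·11  f→[11+1]=12
[q^12] f(12)=12,f(6)=6,f(4)=4,f(3)=3,f(2)=2,f(1)=1 ⇒ 28
d|13:{1,13}  Σf=1+13=14
d|14:{1,2,7,14}  Σf=1+2+7+14=24
d|15:{1,3,5,15}  Σf=1+3+5+15=24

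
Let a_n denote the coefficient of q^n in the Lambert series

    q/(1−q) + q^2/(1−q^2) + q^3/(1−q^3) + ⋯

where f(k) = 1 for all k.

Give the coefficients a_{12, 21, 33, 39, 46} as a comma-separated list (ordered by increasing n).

6, 4, 4, 4, 4

n=12: 1·12 2·6 3·4 4·3 6·2 12·1  f→[1+1+1+1+1+1]=6
[q^21] f(1)=1,f(3)=1,f(7)=1,f(21)=1 ⇒ 4
[q^33] f(33)=1,f(11)=1,f(3)=1,f(1)=1 ⇒ 4
[q^39] f(1)=1,f(3)=1,f(13)=1,f(39)=1 ⇒ 4
n=46: 46·1 23·2 2·23 1·46  f→[1+1+1+1]=4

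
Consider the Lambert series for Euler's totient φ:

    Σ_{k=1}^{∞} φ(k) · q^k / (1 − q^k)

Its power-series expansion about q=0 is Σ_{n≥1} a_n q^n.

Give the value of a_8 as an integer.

n=8: 1·8 2·4 4·2 8·1  φ→[1+1+2+4]=8

a_8 = 8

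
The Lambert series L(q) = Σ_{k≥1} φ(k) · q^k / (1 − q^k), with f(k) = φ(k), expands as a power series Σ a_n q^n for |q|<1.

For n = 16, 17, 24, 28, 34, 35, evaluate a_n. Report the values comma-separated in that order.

q^16  k|16↦φ(k): 1:1 2:1 4:2 8:4 16:8  a_16=16
q^17  k|17↦φ(k): 1:1 17:16  a_17=17
d|24:{1,2,3,4,6,8,12,24}  Σφ=1+1+2+2+2+4+4+8=24
d|28:{28,14,7,4,2,1}  Σφ=12+6+6+2+1+1=28
n=34: 1·34 2·17 17·2 34·1  φ→[1+1+16+16]=34
q^35  k|35↦φ(k): 1:1 5:4 7:6 35:24  a_35=35

16, 17, 24, 28, 34, 35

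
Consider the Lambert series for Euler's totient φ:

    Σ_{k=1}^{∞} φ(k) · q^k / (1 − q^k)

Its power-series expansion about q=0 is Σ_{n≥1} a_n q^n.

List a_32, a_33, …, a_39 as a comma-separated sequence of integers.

[q^32] φ(1)=1,φ(2)=1,φ(4)=2,φ(8)=4,φ(16)=8,φ(32)=16 ⇒ 32
q^33  k|33↦φ(k): 1:1 3:2 11:10 33:20  a_33=33
d|34:{34,17,2,1}  Σφ=16+16+1+1=34
[q^35] φ(1)=1,φ(5)=4,φ(7)=6,φ(35)=24 ⇒ 35
n=36: 36·1 18·2 12·3 9·4 6·6 4·9 3·12 2·18 1·36  φ→[12+6+4+6+2+2+2+1+1]=36
[q^37] φ(1)=1,φ(37)=36 ⇒ 37
q^38  k|38↦φ(k): 38:18 19:18 2:1 1:1  a_38=38
n=39: 39·1 13·3 3·13 1·39  φ→[24+12+2+1]=39

32, 33, 34, 35, 36, 37, 38, 39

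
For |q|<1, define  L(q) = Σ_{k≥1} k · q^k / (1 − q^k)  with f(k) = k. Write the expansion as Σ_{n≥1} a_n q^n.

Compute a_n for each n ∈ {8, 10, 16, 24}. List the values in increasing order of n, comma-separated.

q^8  k|8↦f(k): 8:8 4:4 2:2 1:1  a_8=15
d|10:{1,2,5,10}  Σf=1+2+5+10=18
n=16: 1·16 2·8 4·4 8·2 16·1  f→[1+2+4+8+16]=31
q^24  k|24↦f(k): 1:1 2:2 3:3 4:4 6:6 8:8 12:12 24:24  a_24=60

15, 18, 31, 60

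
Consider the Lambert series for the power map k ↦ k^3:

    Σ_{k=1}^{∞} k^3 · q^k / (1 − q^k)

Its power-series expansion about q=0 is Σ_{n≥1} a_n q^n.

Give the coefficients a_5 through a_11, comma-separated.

126, 252, 344, 585, 757, 1134, 1332

[q^5] f(1)=1,f(5)=125 ⇒ 126
d|6:{6,3,2,1}  Σf=216+27+8+1=252
[q^7] f(1)=1,f(7)=343 ⇒ 344
n=8: 1·8 2·4 4·2 8·1  f→[1+8+64+512]=585
[q^9] f(9)=729,f(3)=27,f(1)=1 ⇒ 757
[q^10] f(10)=1000,f(5)=125,f(2)=8,f(1)=1 ⇒ 1134
[q^11] f(11)=1331,f(1)=1 ⇒ 1332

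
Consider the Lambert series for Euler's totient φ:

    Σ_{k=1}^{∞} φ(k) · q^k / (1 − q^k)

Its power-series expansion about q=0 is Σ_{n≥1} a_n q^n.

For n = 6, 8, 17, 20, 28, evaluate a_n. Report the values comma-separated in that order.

[q^6] φ(1)=1,φ(2)=1,φ(3)=2,φ(6)=2 ⇒ 6
d|8:{8,4,2,1}  Σφ=4+2+1+1=8
q^17  k|17↦φ(k): 17:16 1:1  a_17=17
d|20:{1,2,4,5,10,20}  Σφ=1+1+2+4+4+8=20
n=28: 1·28 2·14 4·7 7·4 14·2 28·1  φ→[1+1+2+6+6+12]=28

6, 8, 17, 20, 28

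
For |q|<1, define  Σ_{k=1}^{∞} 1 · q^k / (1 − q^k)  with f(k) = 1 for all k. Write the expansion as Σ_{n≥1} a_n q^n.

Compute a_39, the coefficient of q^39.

q^39  k|39↦f(k): 39:1 13:1 3:1 1:1  a_39=4

a_39 = 4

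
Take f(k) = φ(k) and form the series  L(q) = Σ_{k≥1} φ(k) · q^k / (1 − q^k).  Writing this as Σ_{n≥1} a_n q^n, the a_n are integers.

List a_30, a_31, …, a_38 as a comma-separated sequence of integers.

d|30:{1,2,3,5,6,10,15,30}  Σφ=1+1+2+4+2+4+8+8=30
n=31: 1·31 31·1  φ→[1+30]=31
[q^32] φ(32)=16,φ(16)=8,φ(8)=4,φ(4)=2,φ(2)=1,φ(1)=1 ⇒ 32
d|33:{1,3,11,33}  Σφ=1+2+10+20=33
d|34:{1,2,17,34}  Σφ=1+1+16+16=34
[q^35] φ(1)=1,φ(5)=4,φ(7)=6,φ(35)=24 ⇒ 35
n=36: 36·1 18·2 12·3 9·4 6·6 4·9 3·12 2·18 1·36  φ→[12+6+4+6+2+2+2+1+1]=36
d|37:{37,1}  Σφ=36+1=37
d|38:{38,19,2,1}  Σφ=18+18+1+1=38

30, 31, 32, 33, 34, 35, 36, 37, 38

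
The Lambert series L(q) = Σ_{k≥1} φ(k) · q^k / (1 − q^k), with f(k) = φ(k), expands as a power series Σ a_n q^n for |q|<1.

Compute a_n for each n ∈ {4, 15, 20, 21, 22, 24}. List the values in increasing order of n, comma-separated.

d|4:{4,2,1}  Σφ=2+1+1=4
q^15  k|15↦φ(k): 1:1 3:2 5:4 15:8  a_15=15
d|20:{20,10,5,4,2,1}  Σφ=8+4+4+2+1+1=20
q^21  k|21↦φ(k): 21:12 7:6 3:2 1:1  a_21=21
n=22: 1·22 2·11 11·2 22·1  φ→[1+1+10+10]=22
d|24:{24,12,8,6,4,3,2,1}  Σφ=8+4+4+2+2+2+1+1=24

4, 15, 20, 21, 22, 24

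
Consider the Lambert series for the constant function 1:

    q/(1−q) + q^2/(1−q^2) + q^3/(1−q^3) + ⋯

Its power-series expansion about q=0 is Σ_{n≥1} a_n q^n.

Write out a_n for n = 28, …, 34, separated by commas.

6, 2, 8, 2, 6, 4, 4

d|28:{1,2,4,7,14,28}  Σf=1+1+1+1+1+1=6
[q^29] f(1)=1,f(29)=1 ⇒ 2
[q^30] f(30)=1,f(15)=1,f(10)=1,f(6)=1,f(5)=1,f(3)=1,f(2)=1,f(1)=1 ⇒ 8
[q^31] f(31)=1,f(1)=1 ⇒ 2
[q^32] f(32)=1,f(16)=1,f(8)=1,f(4)=1,f(2)=1,f(1)=1 ⇒ 6
[q^33] f(33)=1,f(11)=1,f(3)=1,f(1)=1 ⇒ 4
[q^34] f(34)=1,f(17)=1,f(2)=1,f(1)=1 ⇒ 4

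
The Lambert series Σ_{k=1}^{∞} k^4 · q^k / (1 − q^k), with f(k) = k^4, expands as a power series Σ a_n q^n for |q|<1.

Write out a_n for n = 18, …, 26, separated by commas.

[q^18] f(18)=104976,f(9)=6561,f(6)=1296,f(3)=81,f(2)=16,f(1)=1 ⇒ 112931
d|19:{1,19}  Σf=1+130321=130322
q^20  k|20↦f(k): 1:1 2:16 4:256 5:625 10:10000 20:160000  a_20=170898
n=21: 1·21 3·7 7·3 21·1  f→[1+81+2401+194481]=196964
n=22: 22·1 11·2 2·11 1·22  f→[234256+14641+16+1]=248914
d|23:{1,23}  Σf=1+279841=279842
n=24: 24·1 12·2 8·3 6·4 4·6 3·8 2·12 1·24  f→[331776+20736+4096+1296+256+81+16+1]=358258
q^25  k|25↦f(k): 1:1 5:625 25:390625  a_25=391251
d|26:{26,13,2,1}  Σf=456976+28561+16+1=485554

112931, 130322, 170898, 196964, 248914, 279842, 358258, 391251, 485554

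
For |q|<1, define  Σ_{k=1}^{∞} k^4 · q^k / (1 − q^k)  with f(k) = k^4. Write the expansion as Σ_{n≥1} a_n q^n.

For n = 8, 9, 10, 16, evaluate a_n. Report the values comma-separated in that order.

q^8  k|8↦f(k): 8:4096 4:256 2:16 1:1  a_8=4369
[q^9] f(9)=6561,f(3)=81,f(1)=1 ⇒ 6643
d|10:{1,2,5,10}  Σf=1+16+625+10000=10642
q^16  k|16↦f(k): 16:65536 8:4096 4:256 2:16 1:1  a_16=69905

4369, 6643, 10642, 69905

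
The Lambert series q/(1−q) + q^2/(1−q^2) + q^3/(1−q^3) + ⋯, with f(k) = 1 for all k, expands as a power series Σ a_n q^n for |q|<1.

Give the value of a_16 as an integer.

[q^16] f(1)=1,f(2)=1,f(4)=1,f(8)=1,f(16)=1 ⇒ 5

a_16 = 5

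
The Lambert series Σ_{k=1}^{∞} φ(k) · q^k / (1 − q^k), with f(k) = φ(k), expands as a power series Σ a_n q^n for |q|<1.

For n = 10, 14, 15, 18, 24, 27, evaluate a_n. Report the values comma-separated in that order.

q^10  k|10↦φ(k): 1:1 2:1 5:4 10:4  a_10=10
n=14: 1·14 2·7 7·2 14·1  φ→[1+1+6+6]=14
d|15:{15,5,3,1}  Σφ=8+4+2+1=15
[q^18] φ(18)=6,φ(9)=6,φ(6)=2,φ(3)=2,φ(2)=1,φ(1)=1 ⇒ 18
d|24:{24,12,8,6,4,3,2,1}  Σφ=8+4+4+2+2+2+1+1=24
n=27: 27·1 9·3 3·9 1·27  φ→[18+6+2+1]=27

10, 14, 15, 18, 24, 27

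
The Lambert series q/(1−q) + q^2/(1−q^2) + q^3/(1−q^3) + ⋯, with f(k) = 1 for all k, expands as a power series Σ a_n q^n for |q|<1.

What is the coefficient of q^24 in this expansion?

[q^24] f(1)=1,f(2)=1,f(3)=1,f(4)=1,f(6)=1,f(8)=1,f(12)=1,f(24)=1 ⇒ 8

a_24 = 8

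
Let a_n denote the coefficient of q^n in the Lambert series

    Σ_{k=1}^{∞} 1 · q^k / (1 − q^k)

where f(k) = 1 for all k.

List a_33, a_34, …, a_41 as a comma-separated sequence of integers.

4, 4, 4, 9, 2, 4, 4, 8, 2

[q^33] f(33)=1,f(11)=1,f(3)=1,f(1)=1 ⇒ 4
n=34: 1·34 2·17 17·2 34·1  f→[1+1+1+1]=4
n=35: 1·35 5·7 7·5 35·1  f→[1+1+1+1]=4
q^36  k|36↦f(k): 1:1 2:1 3:1 4:1 6:1 9:1 12:1 18:1 36:1  a_36=9
n=37: 37·1 1·37  f→[1+1]=2
d|38:{1,2,19,38}  Σf=1+1+1+1=4
[q^39] f(39)=1,f(13)=1,f(3)=1,f(1)=1 ⇒ 4
q^40  k|40↦f(k): 40:1 20:1 10:1 8:1 5:1 4:1 2:1 1:1  a_40=8
n=41: 41·1 1·41  f→[1+1]=2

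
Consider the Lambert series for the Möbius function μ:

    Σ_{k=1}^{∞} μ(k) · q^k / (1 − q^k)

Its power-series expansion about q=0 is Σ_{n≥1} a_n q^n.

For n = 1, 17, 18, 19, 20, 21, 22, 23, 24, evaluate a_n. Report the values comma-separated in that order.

d|1:{1}  Σμ=1=1
q^17  k|17↦μ(k): 17:-1 1:1  a_17=0
d|18:{18,9,6,3,2,1}  Σμ=0+0+1+(-1)+(-1)+1=0
d|19:{19,1}  Σμ=(-1)+1=0
n=20: 1·20 2·10 4·5 5·4 10·2 20·1  μ→[1+(-1)+0+(-1)+1+0]=0
[q^21] μ(21)=1,μ(7)=-1,μ(3)=-1,μ(1)=1 ⇒ 0
n=22: 1·22 2·11 11·2 22·1  μ→[1+(-1)+(-1)+1]=0
n=23: 1·23 23·1  μ→[1+(-1)]=0
d|24:{24,12,8,6,4,3,2,1}  Σμ=0+0+0+1+0+(-1)+(-1)+1=0

1, 0, 0, 0, 0, 0, 0, 0, 0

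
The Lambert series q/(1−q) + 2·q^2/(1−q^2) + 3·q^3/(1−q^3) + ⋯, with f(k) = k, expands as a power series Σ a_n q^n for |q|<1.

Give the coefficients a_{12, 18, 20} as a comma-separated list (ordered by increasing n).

28, 39, 42

n=12: 12·1 6·2 4·3 3·4 2·6 1·12  f→[12+6+4+3+2+1]=28
[q^18] f(1)=1,f(2)=2,f(3)=3,f(6)=6,f(9)=9,f(18)=18 ⇒ 39
[q^20] f(20)=20,f(10)=10,f(5)=5,f(4)=4,f(2)=2,f(1)=1 ⇒ 42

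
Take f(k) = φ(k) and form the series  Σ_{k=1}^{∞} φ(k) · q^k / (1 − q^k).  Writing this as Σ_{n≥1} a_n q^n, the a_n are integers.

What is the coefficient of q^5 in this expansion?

q^5  k|5↦φ(k): 5:4 1:1  a_5=5

a_5 = 5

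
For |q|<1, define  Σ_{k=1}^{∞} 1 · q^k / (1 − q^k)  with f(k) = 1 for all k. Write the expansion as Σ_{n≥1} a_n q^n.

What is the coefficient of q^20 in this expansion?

a_20 = 6

d|20:{1,2,4,5,10,20}  Σf=1+1+1+1+1+1=6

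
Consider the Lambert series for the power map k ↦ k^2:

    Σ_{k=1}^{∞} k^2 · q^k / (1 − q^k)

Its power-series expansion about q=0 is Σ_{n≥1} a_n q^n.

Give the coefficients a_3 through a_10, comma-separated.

10, 21, 26, 50, 50, 85, 91, 130

n=3: 1·3 3·1  f→[1+9]=10
n=4: 1·4 2·2 4·1  f→[1+4+16]=21
[q^5] f(1)=1,f(5)=25 ⇒ 26
[q^6] f(6)=36,f(3)=9,f(2)=4,f(1)=1 ⇒ 50
d|7:{1,7}  Σf=1+49=50
d|8:{8,4,2,1}  Σf=64+16+4+1=85
q^9  k|9↦f(k): 9:81 3:9 1:1  a_9=91
[q^10] f(10)=100,f(5)=25,f(2)=4,f(1)=1 ⇒ 130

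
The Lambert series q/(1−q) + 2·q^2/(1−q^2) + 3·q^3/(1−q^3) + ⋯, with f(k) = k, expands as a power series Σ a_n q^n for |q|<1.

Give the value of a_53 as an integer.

[q^53] f(53)=53,f(1)=1 ⇒ 54

a_53 = 54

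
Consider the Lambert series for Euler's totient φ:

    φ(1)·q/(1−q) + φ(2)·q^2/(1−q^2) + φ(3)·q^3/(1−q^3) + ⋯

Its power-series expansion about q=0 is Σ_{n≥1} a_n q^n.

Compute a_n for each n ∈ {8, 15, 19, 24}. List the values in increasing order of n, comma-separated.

q^8  k|8↦φ(k): 8:4 4:2 2:1 1:1  a_8=8
d|15:{15,5,3,1}  Σφ=8+4+2+1=15
n=19: 19·1 1·19  φ→[18+1]=19
[q^24] φ(1)=1,φ(2)=1,φ(3)=2,φ(4)=2,φ(6)=2,φ(8)=4,φ(12)=4,φ(24)=8 ⇒ 24

8, 15, 19, 24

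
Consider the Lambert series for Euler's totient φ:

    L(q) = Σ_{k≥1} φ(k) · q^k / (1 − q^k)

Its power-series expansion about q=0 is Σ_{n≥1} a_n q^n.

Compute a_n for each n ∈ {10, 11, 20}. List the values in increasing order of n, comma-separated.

n=10: 10·1 5·2 2·5 1·10  φ→[4+4+1+1]=10
q^11  k|11↦φ(k): 1:1 11:10  a_11=11
q^20  k|20↦φ(k): 20:8 10:4 5:4 4:2 2:1 1:1  a_20=20

10, 11, 20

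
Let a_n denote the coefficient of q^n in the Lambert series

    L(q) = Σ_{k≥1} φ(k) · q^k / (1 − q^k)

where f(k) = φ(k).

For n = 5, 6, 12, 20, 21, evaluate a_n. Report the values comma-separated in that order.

d|5:{1,5}  Σφ=1+4=5
[q^6] φ(1)=1,φ(2)=1,φ(3)=2,φ(6)=2 ⇒ 6
q^12  k|12↦φ(k): 12:4 6:2 4:2 3:2 2:1 1:1  a_12=12
q^20  k|20↦φ(k): 1:1 2:1 4:2 5:4 10:4 20:8  a_20=20
d|21:{21,7,3,1}  Σφ=12+6+2+1=21

5, 6, 12, 20, 21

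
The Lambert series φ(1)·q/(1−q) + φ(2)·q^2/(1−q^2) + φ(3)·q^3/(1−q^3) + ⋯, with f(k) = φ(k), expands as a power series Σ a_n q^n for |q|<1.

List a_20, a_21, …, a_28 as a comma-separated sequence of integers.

n=20: 1·20 2·10 4·5 5·4 10·2 20·1  φ→[1+1+2+4+4+8]=20
q^21  k|21↦φ(k): 21:12 7:6 3:2 1:1  a_21=21
[q^22] φ(1)=1,φ(2)=1,φ(11)=10,φ(22)=10 ⇒ 22
[q^23] φ(23)=22,φ(1)=1 ⇒ 23
[q^24] φ(24)=8,φ(12)=4,φ(8)=4,φ(6)=2,φ(4)=2,φ(3)=2,φ(2)=1,φ(1)=1 ⇒ 24
d|25:{1,5,25}  Σφ=1+4+20=25
n=26: 1·26 2·13 13·2 26·1  φ→[1+1+12+12]=26
[q^27] φ(1)=1,φ(3)=2,φ(9)=6,φ(27)=18 ⇒ 27
[q^28] φ(28)=12,φ(14)=6,φ(7)=6,φ(4)=2,φ(2)=1,φ(1)=1 ⇒ 28

20, 21, 22, 23, 24, 25, 26, 27, 28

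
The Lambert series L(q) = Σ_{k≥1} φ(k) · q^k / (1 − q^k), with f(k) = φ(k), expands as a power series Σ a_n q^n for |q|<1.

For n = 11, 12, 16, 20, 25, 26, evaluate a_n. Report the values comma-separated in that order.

q^11  k|11↦φ(k): 11:10 1:1  a_11=11
q^12  k|12↦φ(k): 12:4 6:2 4:2 3:2 2:1 1:1  a_12=12
n=16: 1·16 2·8 4·4 8·2 16·1  φ→[1+1+2+4+8]=16
[q^20] φ(20)=8,φ(10)=4,φ(5)=4,φ(4)=2,φ(2)=1,φ(1)=1 ⇒ 20
d|25:{25,5,1}  Σφ=20+4+1=25
q^26  k|26↦φ(k): 1:1 2:1 13:12 26:12  a_26=26

11, 12, 16, 20, 25, 26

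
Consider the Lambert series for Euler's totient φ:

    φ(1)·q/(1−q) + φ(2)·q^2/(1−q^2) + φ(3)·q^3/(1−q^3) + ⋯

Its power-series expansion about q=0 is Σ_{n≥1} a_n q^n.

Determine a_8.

d|8:{8,4,2,1}  Σφ=4+2+1+1=8

a_8 = 8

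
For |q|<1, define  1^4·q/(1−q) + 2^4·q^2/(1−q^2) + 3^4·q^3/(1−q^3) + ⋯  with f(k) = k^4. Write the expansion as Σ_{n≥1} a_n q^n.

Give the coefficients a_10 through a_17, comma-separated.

10642, 14642, 22386, 28562, 40834, 51332, 69905, 83522

[q^10] f(10)=10000,f(5)=625,f(2)=16,f(1)=1 ⇒ 10642
q^11  k|11↦f(k): 1:1 11:14641  a_11=14642
d|12:{1,2,3,4,6,12}  Σf=1+16+81+256+1296+20736=22386
d|13:{1,13}  Σf=1+28561=28562
[q^14] f(14)=38416,f(7)=2401,f(2)=16,f(1)=1 ⇒ 40834
d|15:{1,3,5,15}  Σf=1+81+625+50625=51332
[q^16] f(16)=65536,f(8)=4096,f(4)=256,f(2)=16,f(1)=1 ⇒ 69905
d|17:{17,1}  Σf=83521+1=83522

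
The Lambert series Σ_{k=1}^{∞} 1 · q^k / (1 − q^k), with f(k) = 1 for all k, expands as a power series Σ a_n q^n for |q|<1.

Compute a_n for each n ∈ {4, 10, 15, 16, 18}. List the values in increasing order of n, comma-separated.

3, 4, 4, 5, 6

n=4: 4·1 2·2 1·4  f→[1+1+1]=3
[q^10] f(10)=1,f(5)=1,f(2)=1,f(1)=1 ⇒ 4
q^15  k|15↦f(k): 15:1 5:1 3:1 1:1  a_15=4
n=16: 16·1 8·2 4·4 2·8 1·16  f→[1+1+1+1+1]=5
q^18  k|18↦f(k): 1:1 2:1 3:1 6:1 9:1 18:1  a_18=6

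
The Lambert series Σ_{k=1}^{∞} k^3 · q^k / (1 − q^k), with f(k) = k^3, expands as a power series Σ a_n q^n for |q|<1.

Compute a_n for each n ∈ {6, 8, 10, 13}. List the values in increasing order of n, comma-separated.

n=6: 1·6 2·3 3·2 6·1  f→[1+8+27+216]=252
q^8  k|8↦f(k): 1:1 2:8 4:64 8:512  a_8=585
n=10: 1·10 2·5 5·2 10·1  f→[1+8+125+1000]=1134
d|13:{13,1}  Σf=2197+1=2198

252, 585, 1134, 2198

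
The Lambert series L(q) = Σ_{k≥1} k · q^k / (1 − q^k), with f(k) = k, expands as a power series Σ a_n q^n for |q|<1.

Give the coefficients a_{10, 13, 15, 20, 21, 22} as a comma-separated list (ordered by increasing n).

[q^10] f(1)=1,f(2)=2,f(5)=5,f(10)=10 ⇒ 18
[q^13] f(1)=1,f(13)=13 ⇒ 14
d|15:{1,3,5,15}  Σf=1+3+5+15=24
n=20: 1·20 2·10 4·5 5·4 10·2 20·1  f→[1+2+4+5+10+20]=42
n=21: 1·21 3·7 7·3 21·1  f→[1+3+7+21]=32
[q^22] f(1)=1,f(2)=2,f(11)=11,f(22)=22 ⇒ 36

18, 14, 24, 42, 32, 36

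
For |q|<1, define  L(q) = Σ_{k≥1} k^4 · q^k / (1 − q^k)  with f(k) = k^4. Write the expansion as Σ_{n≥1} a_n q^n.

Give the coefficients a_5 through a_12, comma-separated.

626, 1394, 2402, 4369, 6643, 10642, 14642, 22386

n=5: 5·1 1·5  f→[625+1]=626
n=6: 1·6 2·3 3·2 6·1  f→[1+16+81+1296]=1394
d|7:{7,1}  Σf=2401+1=2402
[q^8] f(1)=1,f(2)=16,f(4)=256,f(8)=4096 ⇒ 4369
q^9  k|9↦f(k): 1:1 3:81 9:6561  a_9=6643
q^10  k|10↦f(k): 1:1 2:16 5:625 10:10000  a_10=10642
d|11:{11,1}  Σf=14641+1=14642
n=12: 1·12 2·6 3·4 4·3 6·2 12·1  f→[1+16+81+256+1296+20736]=22386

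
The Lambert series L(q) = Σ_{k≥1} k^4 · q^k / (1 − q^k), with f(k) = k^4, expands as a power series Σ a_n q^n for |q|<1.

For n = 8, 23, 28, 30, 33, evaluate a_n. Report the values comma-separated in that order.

d|8:{1,2,4,8}  Σf=1+16+256+4096=4369
d|23:{1,23}  Σf=1+279841=279842
n=28: 28·1 14·2 7·4 4·7 2·14 1·28  f→[614656+38416+2401+256+16+1]=655746
[q^30] f(1)=1,f(2)=16,f(3)=81,f(5)=625,f(6)=1296,f(10)=10000,f(15)=50625,f(30)=810000 ⇒ 872644
d|33:{1,3,11,33}  Σf=1+81+14641+1185921=1200644

4369, 279842, 655746, 872644, 1200644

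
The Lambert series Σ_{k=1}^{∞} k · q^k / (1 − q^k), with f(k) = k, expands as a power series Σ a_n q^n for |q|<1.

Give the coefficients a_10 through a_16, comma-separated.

q^10  k|10↦f(k): 1:1 2:2 5:5 10:10  a_10=18
d|11:{11,1}  Σf=11+1=12
n=12: 1·12 2·6 3·4 4·3 6·2 12·1  f→[1+2+3+4+6+12]=28
[q^13] f(13)=13,f(1)=1 ⇒ 14
n=14: 1·14 2·7 7·2 14·1  f→[1+2+7+14]=24
n=15: 1·15 3·5 5·3 15·1  f→[1+3+5+15]=24
[q^16] f(1)=1,f(2)=2,f(4)=4,f(8)=8,f(16)=16 ⇒ 31

18, 12, 28, 14, 24, 24, 31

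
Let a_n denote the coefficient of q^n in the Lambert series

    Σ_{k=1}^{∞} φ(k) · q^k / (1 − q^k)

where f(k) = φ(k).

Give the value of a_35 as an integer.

d|35:{35,7,5,1}  Σφ=24+6+4+1=35

a_35 = 35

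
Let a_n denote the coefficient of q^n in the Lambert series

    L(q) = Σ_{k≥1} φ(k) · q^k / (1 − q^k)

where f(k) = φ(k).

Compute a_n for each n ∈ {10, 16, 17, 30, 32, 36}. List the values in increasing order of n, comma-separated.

q^10  k|10↦φ(k): 1:1 2:1 5:4 10:4  a_10=10
[q^16] φ(1)=1,φ(2)=1,φ(4)=2,φ(8)=4,φ(16)=8 ⇒ 16
d|17:{1,17}  Σφ=1+16=17
d|30:{1,2,3,5,6,10,15,30}  Σφ=1+1+2+4+2+4+8+8=30
q^32  k|32↦φ(k): 32:16 16:8 8:4 4:2 2:1 1:1  a_32=32
n=36: 1·36 2·18 3·12 4·9 6·6 9·4 12·3 18·2 36·1  φ→[1+1+2+2+2+6+4+6+12]=36

10, 16, 17, 30, 32, 36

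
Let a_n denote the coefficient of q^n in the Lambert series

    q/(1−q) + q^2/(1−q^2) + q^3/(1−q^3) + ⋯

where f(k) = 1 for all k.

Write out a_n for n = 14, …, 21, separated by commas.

4, 4, 5, 2, 6, 2, 6, 4

n=14: 14·1 7·2 2·7 1·14  f→[1+1+1+1]=4
n=15: 15·1 5·3 3·5 1·15  f→[1+1+1+1]=4
n=16: 1·16 2·8 4·4 8·2 16·1  f→[1+1+1+1+1]=5
n=17: 1·17 17·1  f→[1+1]=2
n=18: 1·18 2·9 3·6 6·3 9·2 18·1  f→[1+1+1+1+1+1]=6
n=19: 1·19 19·1  f→[1+1]=2
n=20: 20·1 10·2 5·4 4·5 2·10 1·20  f→[1+1+1+1+1+1]=6
q^21  k|21↦f(k): 21:1 7:1 3:1 1:1  a_21=4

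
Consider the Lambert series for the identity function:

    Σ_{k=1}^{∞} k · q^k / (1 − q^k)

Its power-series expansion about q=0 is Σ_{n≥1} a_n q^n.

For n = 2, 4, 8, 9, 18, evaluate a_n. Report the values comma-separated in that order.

3, 7, 15, 13, 39

d|2:{1,2}  Σf=1+2=3
d|4:{1,2,4}  Σf=1+2+4=7
[q^8] f(1)=1,f(2)=2,f(4)=4,f(8)=8 ⇒ 15
n=9: 1·9 3·3 9·1  f→[1+3+9]=13
q^18  k|18↦f(k): 1:1 2:2 3:3 6:6 9:9 18:18  a_18=39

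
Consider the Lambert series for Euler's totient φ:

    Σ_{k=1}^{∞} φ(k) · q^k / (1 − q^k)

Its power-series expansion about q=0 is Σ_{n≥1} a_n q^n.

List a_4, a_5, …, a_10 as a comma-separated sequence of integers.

[q^4] φ(1)=1,φ(2)=1,φ(4)=2 ⇒ 4
n=5: 5·1 1·5  φ→[4+1]=5
q^6  k|6↦φ(k): 6:2 3:2 2:1 1:1  a_6=6
d|7:{7,1}  Σφ=6+1=7
[q^8] φ(8)=4,φ(4)=2,φ(2)=1,φ(1)=1 ⇒ 8
[q^9] φ(9)=6,φ(3)=2,φ(1)=1 ⇒ 9
[q^10] φ(10)=4,φ(5)=4,φ(2)=1,φ(1)=1 ⇒ 10

4, 5, 6, 7, 8, 9, 10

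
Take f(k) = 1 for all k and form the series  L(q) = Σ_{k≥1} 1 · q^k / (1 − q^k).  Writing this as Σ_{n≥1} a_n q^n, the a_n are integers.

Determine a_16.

a_16 = 5

[q^16] f(1)=1,f(2)=1,f(4)=1,f(8)=1,f(16)=1 ⇒ 5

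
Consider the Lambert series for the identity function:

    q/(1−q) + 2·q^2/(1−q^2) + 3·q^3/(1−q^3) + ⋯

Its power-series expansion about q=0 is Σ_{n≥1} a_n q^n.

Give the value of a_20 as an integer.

a_20 = 42

n=20: 1·20 2·10 4·5 5·4 10·2 20·1  f→[1+2+4+5+10+20]=42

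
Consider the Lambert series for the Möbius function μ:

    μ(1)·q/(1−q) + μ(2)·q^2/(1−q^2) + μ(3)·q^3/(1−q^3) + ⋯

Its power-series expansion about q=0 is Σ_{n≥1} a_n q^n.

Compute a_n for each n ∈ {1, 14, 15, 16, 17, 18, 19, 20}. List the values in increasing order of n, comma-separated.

1, 0, 0, 0, 0, 0, 0, 0

q^1  k|1↦μ(k): 1:1  a_1=1
q^14  k|14↦μ(k): 1:1 2:-1 7:-1 14:1  a_14=0
d|15:{1,3,5,15}  Σμ=1+(-1)+(-1)+1=0
q^16  k|16↦μ(k): 1:1 2:-1 4:0 8:0 16:0  a_16=0
n=17: 1·17 17·1  μ→[1+(-1)]=0
d|18:{18,9,6,3,2,1}  Σμ=0+0+1+(-1)+(-1)+1=0
n=19: 19·1 1·19  μ→[(-1)+1]=0
q^20  k|20↦μ(k): 20:0 10:1 5:-1 4:0 2:-1 1:1  a_20=0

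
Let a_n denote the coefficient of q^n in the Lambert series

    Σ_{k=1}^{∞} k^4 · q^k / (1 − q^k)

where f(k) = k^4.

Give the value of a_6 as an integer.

n=6: 6·1 3·2 2·3 1·6  f→[1296+81+16+1]=1394

a_6 = 1394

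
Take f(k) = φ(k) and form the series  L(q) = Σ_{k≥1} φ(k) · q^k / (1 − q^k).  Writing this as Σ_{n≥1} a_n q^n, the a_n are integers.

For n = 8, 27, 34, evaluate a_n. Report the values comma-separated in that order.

n=8: 8·1 4·2 2·4 1·8  φ→[4+2+1+1]=8
n=27: 1·27 3·9 9·3 27·1  φ→[1+2+6+18]=27
n=34: 1·34 2·17 17·2 34·1  φ→[1+1+16+16]=34

8, 27, 34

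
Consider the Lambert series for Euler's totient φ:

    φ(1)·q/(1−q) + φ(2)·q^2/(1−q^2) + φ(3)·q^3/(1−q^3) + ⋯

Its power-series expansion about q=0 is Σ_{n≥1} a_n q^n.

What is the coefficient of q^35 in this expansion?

[q^35] φ(35)=24,φ(7)=6,φ(5)=4,φ(1)=1 ⇒ 35

a_35 = 35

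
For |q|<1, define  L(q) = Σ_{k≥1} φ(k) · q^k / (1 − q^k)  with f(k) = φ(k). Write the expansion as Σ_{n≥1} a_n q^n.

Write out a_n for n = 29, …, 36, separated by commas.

n=29: 1·29 29·1  φ→[1+28]=29
n=30: 30·1 15·2 10·3 6·5 5·6 3·10 2·15 1·30  φ→[8+8+4+2+4+2+1+1]=30
d|31:{1,31}  Σφ=1+30=31
d|32:{32,16,8,4,2,1}  Σφ=16+8+4+2+1+1=32
[q^33] φ(33)=20,φ(11)=10,φ(3)=2,φ(1)=1 ⇒ 33
q^34  k|34↦φ(k): 34:16 17:16 2:1 1:1  a_34=34
[q^35] φ(1)=1,φ(5)=4,φ(7)=6,φ(35)=24 ⇒ 35
n=36: 36·1 18·2 12·3 9·4 6·6 4·9 3·12 2·18 1·36  φ→[12+6+4+6+2+2+2+1+1]=36

29, 30, 31, 32, 33, 34, 35, 36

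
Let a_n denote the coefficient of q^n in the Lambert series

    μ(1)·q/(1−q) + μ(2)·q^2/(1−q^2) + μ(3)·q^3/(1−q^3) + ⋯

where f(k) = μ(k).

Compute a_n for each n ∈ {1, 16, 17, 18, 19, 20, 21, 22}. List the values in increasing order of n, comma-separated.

1, 0, 0, 0, 0, 0, 0, 0

n=1: 1·1  μ→[1]=1
d|16:{1,2,4,8,16}  Σμ=1+(-1)+0+0+0=0
d|17:{1,17}  Σμ=1+(-1)=0
q^18  k|18↦μ(k): 1:1 2:-1 3:-1 6:1 9:0 18:0  a_18=0
n=19: 1·19 19·1  μ→[1+(-1)]=0
n=20: 1·20 2·10 4·5 5·4 10·2 20·1  μ→[1+(-1)+0+(-1)+1+0]=0
[q^21] μ(21)=1,μ(7)=-1,μ(3)=-1,μ(1)=1 ⇒ 0
d|22:{1,2,11,22}  Σμ=1+(-1)+(-1)+1=0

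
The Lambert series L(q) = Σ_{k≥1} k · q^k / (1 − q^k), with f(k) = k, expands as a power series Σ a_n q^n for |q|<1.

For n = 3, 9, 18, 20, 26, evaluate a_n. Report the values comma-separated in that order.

n=3: 3·1 1·3  f→[3+1]=4
d|9:{9,3,1}  Σf=9+3+1=13
q^18  k|18↦f(k): 1:1 2:2 3:3 6:6 9:9 18:18  a_18=39
n=20: 1·20 2·10 4·5 5·4 10·2 20·1  f→[1+2+4+5+10+20]=42
n=26: 1·26 2·13 13·2 26·1  f→[1+2+13+26]=42

4, 13, 39, 42, 42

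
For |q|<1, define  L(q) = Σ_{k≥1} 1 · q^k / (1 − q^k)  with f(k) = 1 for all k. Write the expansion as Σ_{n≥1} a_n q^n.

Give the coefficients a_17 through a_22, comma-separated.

d|17:{1,17}  Σf=1+1=2
[q^18] f(18)=1,f(9)=1,f(6)=1,f(3)=1,f(2)=1,f(1)=1 ⇒ 6
n=19: 1·19 19·1  f→[1+1]=2
[q^20] f(20)=1,f(10)=1,f(5)=1,f(4)=1,f(2)=1,f(1)=1 ⇒ 6
q^21  k|21↦f(k): 1:1 3:1 7:1 21:1  a_21=4
n=22: 1·22 2·11 11·2 22·1  f→[1+1+1+1]=4

2, 6, 2, 6, 4, 4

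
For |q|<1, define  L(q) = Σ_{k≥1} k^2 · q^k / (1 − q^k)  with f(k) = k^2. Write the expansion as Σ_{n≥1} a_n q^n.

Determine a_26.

n=26: 26·1 13·2 2·13 1·26  f→[676+169+4+1]=850

a_26 = 850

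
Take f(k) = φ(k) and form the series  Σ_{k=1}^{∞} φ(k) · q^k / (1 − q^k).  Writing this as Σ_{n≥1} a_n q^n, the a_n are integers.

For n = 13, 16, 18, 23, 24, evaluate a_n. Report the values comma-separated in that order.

d|13:{13,1}  Σφ=12+1=13
d|16:{16,8,4,2,1}  Σφ=8+4+2+1+1=16
n=18: 1·18 2·9 3·6 6·3 9·2 18·1  φ→[1+1+2+2+6+6]=18
q^23  k|23↦φ(k): 1:1 23:22  a_23=23
[q^24] φ(24)=8,φ(12)=4,φ(8)=4,φ(6)=2,φ(4)=2,φ(3)=2,φ(2)=1,φ(1)=1 ⇒ 24

13, 16, 18, 23, 24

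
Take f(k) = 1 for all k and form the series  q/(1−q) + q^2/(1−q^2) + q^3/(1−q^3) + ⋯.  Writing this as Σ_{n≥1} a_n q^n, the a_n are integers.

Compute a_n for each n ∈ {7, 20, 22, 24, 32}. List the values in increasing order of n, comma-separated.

[q^7] f(1)=1,f(7)=1 ⇒ 2
q^20  k|20↦f(k): 20:1 10:1 5:1 4:1 2:1 1:1  a_20=6
n=22: 1·22 2·11 11·2 22·1  f→[1+1+1+1]=4
n=24: 1·24 2·12 3·8 4·6 6·4 8·3 12·2 24·1  f→[1+1+1+1+1+1+1+1]=8
q^32  k|32↦f(k): 32:1 16:1 8:1 4:1 2:1 1:1  a_32=6

2, 6, 4, 8, 6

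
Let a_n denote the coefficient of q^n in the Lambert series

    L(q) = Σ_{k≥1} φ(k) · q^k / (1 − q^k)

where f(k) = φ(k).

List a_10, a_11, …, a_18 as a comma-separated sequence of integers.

n=10: 10·1 5·2 2·5 1·10  φ→[4+4+1+1]=10
d|11:{11,1}  Σφ=10+1=11
q^12  k|12↦φ(k): 1:1 2:1 3:2 4:2 6:2 12:4  a_12=12
[q^13] φ(1)=1,φ(13)=12 ⇒ 13
n=14: 14·1 7·2 2·7 1·14  φ→[6+6+1+1]=14
q^15  k|15↦φ(k): 1:1 3:2 5:4 15:8  a_15=15
n=16: 1·16 2·8 4·4 8·2 16·1  φ→[1+1+2+4+8]=16
[q^17] φ(1)=1,φ(17)=16 ⇒ 17
n=18: 18·1 9·2 6·3 3·6 2·9 1·18  φ→[6+6+2+2+1+1]=18

10, 11, 12, 13, 14, 15, 16, 17, 18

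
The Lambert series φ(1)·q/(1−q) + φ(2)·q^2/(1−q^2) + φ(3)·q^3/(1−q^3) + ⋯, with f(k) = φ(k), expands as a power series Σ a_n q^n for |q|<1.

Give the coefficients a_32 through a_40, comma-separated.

[q^32] φ(1)=1,φ(2)=1,φ(4)=2,φ(8)=4,φ(16)=8,φ(32)=16 ⇒ 32
[q^33] φ(33)=20,φ(11)=10,φ(3)=2,φ(1)=1 ⇒ 33
d|34:{34,17,2,1}  Σφ=16+16+1+1=34
q^35  k|35↦φ(k): 35:24 7:6 5:4 1:1  a_35=35
d|36:{36,18,12,9,6,4,3,2,1}  Σφ=12+6+4+6+2+2+2+1+1=36
n=37: 37·1 1·37  φ→[36+1]=37
d|38:{38,19,2,1}  Σφ=18+18+1+1=38
[q^39] φ(1)=1,φ(3)=2,φ(13)=12,φ(39)=24 ⇒ 39
q^40  k|40↦φ(k): 40:16 20:8 10:4 8:4 5:4 4:2 2:1 1:1  a_40=40

32, 33, 34, 35, 36, 37, 38, 39, 40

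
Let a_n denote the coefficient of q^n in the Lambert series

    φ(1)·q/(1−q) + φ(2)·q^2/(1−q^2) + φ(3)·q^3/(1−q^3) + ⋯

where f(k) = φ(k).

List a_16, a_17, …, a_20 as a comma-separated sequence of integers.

d|16:{1,2,4,8,16}  Σφ=1+1+2+4+8=16
[q^17] φ(1)=1,φ(17)=16 ⇒ 17
n=18: 18·1 9·2 6·3 3·6 2·9 1·18  φ→[6+6+2+2+1+1]=18
[q^19] φ(1)=1,φ(19)=18 ⇒ 19
[q^20] φ(1)=1,φ(2)=1,φ(4)=2,φ(5)=4,φ(10)=4,φ(20)=8 ⇒ 20

16, 17, 18, 19, 20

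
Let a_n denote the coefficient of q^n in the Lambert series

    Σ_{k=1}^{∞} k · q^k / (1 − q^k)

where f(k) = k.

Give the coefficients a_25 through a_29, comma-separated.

31, 42, 40, 56, 30

[q^25] f(1)=1,f(5)=5,f(25)=25 ⇒ 31
d|26:{26,13,2,1}  Σf=26+13+2+1=42
[q^27] f(1)=1,f(3)=3,f(9)=9,f(27)=27 ⇒ 40
n=28: 28·1 14·2 7·4 4·7 2·14 1·28  f→[28+14+7+4+2+1]=56
n=29: 1·29 29·1  f→[1+29]=30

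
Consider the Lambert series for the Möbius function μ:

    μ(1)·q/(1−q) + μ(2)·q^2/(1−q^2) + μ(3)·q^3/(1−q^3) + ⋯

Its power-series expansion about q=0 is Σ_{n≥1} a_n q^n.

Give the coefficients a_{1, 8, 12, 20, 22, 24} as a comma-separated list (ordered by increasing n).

1, 0, 0, 0, 0, 0

q^1  k|1↦μ(k): 1:1  a_1=1
n=8: 1·8 2·4 4·2 8·1  μ→[1+(-1)+0+0]=0
n=12: 12·1 6·2 4·3 3·4 2·6 1·12  μ→[0+1+0+(-1)+(-1)+1]=0
q^20  k|20↦μ(k): 1:1 2:-1 4:0 5:-1 10:1 20:0  a_20=0
n=22: 1·22 2·11 11·2 22·1  μ→[1+(-1)+(-1)+1]=0
q^24  k|24↦μ(k): 1:1 2:-1 3:-1 4:0 6:1 8:0 12:0 24:0  a_24=0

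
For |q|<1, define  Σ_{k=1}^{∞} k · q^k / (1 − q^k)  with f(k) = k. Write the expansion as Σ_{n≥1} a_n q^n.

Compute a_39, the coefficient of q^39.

[q^39] f(39)=39,f(13)=13,f(3)=3,f(1)=1 ⇒ 56

a_39 = 56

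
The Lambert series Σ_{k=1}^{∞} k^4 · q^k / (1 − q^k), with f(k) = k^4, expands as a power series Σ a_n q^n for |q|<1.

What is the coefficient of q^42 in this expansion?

a_42 = 3348388

d|42:{1,2,3,6,7,14,21,42}  Σf=1+16+81+1296+2401+38416+194481+3111696=3348388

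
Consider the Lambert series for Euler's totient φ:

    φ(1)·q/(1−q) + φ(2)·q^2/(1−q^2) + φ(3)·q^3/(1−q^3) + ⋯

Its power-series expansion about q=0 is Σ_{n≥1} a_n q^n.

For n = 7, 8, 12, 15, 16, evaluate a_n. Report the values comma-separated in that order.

d|7:{1,7}  Σφ=1+6=7
d|8:{1,2,4,8}  Σφ=1+1+2+4=8
n=12: 1·12 2·6 3·4 4·3 6·2 12·1  φ→[1+1+2+2+2+4]=12
d|15:{15,5,3,1}  Σφ=8+4+2+1=15
[q^16] φ(1)=1,φ(2)=1,φ(4)=2,φ(8)=4,φ(16)=8 ⇒ 16

7, 8, 12, 15, 16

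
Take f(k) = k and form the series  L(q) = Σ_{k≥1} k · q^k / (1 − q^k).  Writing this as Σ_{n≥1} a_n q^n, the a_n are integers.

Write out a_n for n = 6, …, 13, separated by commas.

12, 8, 15, 13, 18, 12, 28, 14

n=6: 6·1 3·2 2·3 1·6  f→[6+3+2+1]=12
n=7: 7·1 1·7  f→[7+1]=8
d|8:{1,2,4,8}  Σf=1+2+4+8=15
d|9:{9,3,1}  Σf=9+3+1=13
[q^10] f(10)=10,f(5)=5,f(2)=2,f(1)=1 ⇒ 18
q^11  k|11↦f(k): 11:11 1:1  a_11=12
d|12:{1,2,3,4,6,12}  Σf=1+2+3+4+6+12=28
d|13:{1,13}  Σf=1+13=14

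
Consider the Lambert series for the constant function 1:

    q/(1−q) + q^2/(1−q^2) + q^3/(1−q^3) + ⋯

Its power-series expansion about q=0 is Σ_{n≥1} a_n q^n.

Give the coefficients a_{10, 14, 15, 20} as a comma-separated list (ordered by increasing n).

4, 4, 4, 6

q^10  k|10↦f(k): 1:1 2:1 5:1 10:1  a_10=4
q^14  k|14↦f(k): 14:1 7:1 2:1 1:1  a_14=4
n=15: 1·15 3·5 5·3 15·1  f→[1+1+1+1]=4
n=20: 20·1 10·2 5·4 4·5 2·10 1·20  f→[1+1+1+1+1+1]=6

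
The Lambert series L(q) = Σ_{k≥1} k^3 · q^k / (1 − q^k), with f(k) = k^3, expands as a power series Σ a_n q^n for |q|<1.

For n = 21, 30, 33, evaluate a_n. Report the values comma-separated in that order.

[q^21] f(21)=9261,f(7)=343,f(3)=27,f(1)=1 ⇒ 9632
q^30  k|30↦f(k): 1:1 2:8 3:27 5:125 6:216 10:1000 15:3375 30:27000  a_30=31752
n=33: 33·1 11·3 3·11 1·33  f→[35937+1331+27+1]=37296

9632, 31752, 37296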